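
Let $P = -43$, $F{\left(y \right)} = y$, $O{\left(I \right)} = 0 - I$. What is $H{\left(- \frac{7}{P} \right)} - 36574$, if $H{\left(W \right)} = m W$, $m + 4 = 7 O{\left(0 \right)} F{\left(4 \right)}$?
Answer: $- \frac{1572710}{43} \approx -36575.0$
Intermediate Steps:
$O{\left(I \right)} = - I$
$m = -4$ ($m = -4 + 7 \left(\left(-1\right) 0\right) 4 = -4 + 7 \cdot 0 \cdot 4 = -4 + 0 \cdot 4 = -4 + 0 = -4$)
$H{\left(W \right)} = - 4 W$
$H{\left(- \frac{7}{P} \right)} - 36574 = - 4 \left(- \frac{7}{-43}\right) - 36574 = - 4 \left(\left(-7\right) \left(- \frac{1}{43}\right)\right) - 36574 = \left(-4\right) \frac{7}{43} - 36574 = - \frac{28}{43} - 36574 = - \frac{1572710}{43}$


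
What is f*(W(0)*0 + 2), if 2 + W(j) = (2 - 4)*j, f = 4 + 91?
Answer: 190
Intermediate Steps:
f = 95
W(j) = -2 - 2*j (W(j) = -2 + (2 - 4)*j = -2 - 2*j)
f*(W(0)*0 + 2) = 95*((-2 - 2*0)*0 + 2) = 95*((-2 + 0)*0 + 2) = 95*(-2*0 + 2) = 95*(0 + 2) = 95*2 = 190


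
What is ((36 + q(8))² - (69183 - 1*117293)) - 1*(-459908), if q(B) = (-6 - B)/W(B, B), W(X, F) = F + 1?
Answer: 41245558/81 ≈ 5.0920e+5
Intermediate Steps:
W(X, F) = 1 + F
q(B) = (-6 - B)/(1 + B)
((36 + q(8))² - (69183 - 1*117293)) - 1*(-459908) = ((36 + (-6 - 1*8)/(1 + 8))² - (69183 - 1*117293)) - 1*(-459908) = ((36 + (-6 - 8)/9)² - (69183 - 117293)) + 459908 = ((36 + (⅑)*(-14))² - 1*(-48110)) + 459908 = ((36 - 14/9)² + 48110) + 459908 = ((310/9)² + 48110) + 459908 = (96100/81 + 48110) + 459908 = 3993010/81 + 459908 = 41245558/81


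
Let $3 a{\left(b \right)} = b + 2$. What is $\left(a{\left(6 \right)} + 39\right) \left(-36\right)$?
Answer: $-1500$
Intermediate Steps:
$a{\left(b \right)} = \frac{2}{3} + \frac{b}{3}$ ($a{\left(b \right)} = \frac{b + 2}{3} = \frac{2 + b}{3} = \frac{2}{3} + \frac{b}{3}$)
$\left(a{\left(6 \right)} + 39\right) \left(-36\right) = \left(\left(\frac{2}{3} + \frac{1}{3} \cdot 6\right) + 39\right) \left(-36\right) = \left(\left(\frac{2}{3} + 2\right) + 39\right) \left(-36\right) = \left(\frac{8}{3} + 39\right) \left(-36\right) = \frac{125}{3} \left(-36\right) = -1500$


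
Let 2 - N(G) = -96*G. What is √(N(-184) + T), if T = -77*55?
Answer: 3*I*√2433 ≈ 147.98*I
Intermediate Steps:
N(G) = 2 + 96*G (N(G) = 2 - (-96)*G = 2 + 96*G)
T = -4235
√(N(-184) + T) = √((2 + 96*(-184)) - 4235) = √((2 - 17664) - 4235) = √(-17662 - 4235) = √(-21897) = 3*I*√2433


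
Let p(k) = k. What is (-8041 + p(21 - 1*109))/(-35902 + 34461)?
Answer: 739/131 ≈ 5.6412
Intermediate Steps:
(-8041 + p(21 - 1*109))/(-35902 + 34461) = (-8041 + (21 - 1*109))/(-35902 + 34461) = (-8041 + (21 - 109))/(-1441) = (-8041 - 88)*(-1/1441) = -8129*(-1/1441) = 739/131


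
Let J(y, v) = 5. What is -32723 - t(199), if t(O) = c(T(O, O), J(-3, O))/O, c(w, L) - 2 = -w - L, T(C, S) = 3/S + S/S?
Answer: -1295862724/39601 ≈ -32723.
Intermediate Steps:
T(C, S) = 1 + 3/S (T(C, S) = 3/S + 1 = 1 + 3/S)
c(w, L) = 2 - L - w (c(w, L) = 2 + (-w - L) = 2 + (-L - w) = 2 - L - w)
t(O) = (-3 - (3 + O)/O)/O (t(O) = (2 - 1*5 - (3 + O)/O)/O = (2 - 5 - (3 + O)/O)/O = (-3 - (3 + O)/O)/O)
-32723 - t(199) = -32723 - (-3 - 4*199)/199**2 = -32723 - (-3 - 796)/39601 = -32723 - (-799)/39601 = -32723 - 1*(-799/39601) = -32723 + 799/39601 = -1295862724/39601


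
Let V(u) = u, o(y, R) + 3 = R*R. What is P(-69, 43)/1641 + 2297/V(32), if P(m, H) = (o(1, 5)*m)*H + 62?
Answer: 1682593/52512 ≈ 32.042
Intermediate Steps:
o(y, R) = -3 + R**2 (o(y, R) = -3 + R*R = -3 + R**2)
P(m, H) = 62 + 22*H*m (P(m, H) = ((-3 + 5**2)*m)*H + 62 = ((-3 + 25)*m)*H + 62 = (22*m)*H + 62 = 22*H*m + 62 = 62 + 22*H*m)
P(-69, 43)/1641 + 2297/V(32) = (62 + 22*43*(-69))/1641 + 2297/32 = (62 - 65274)*(1/1641) + 2297*(1/32) = -65212*1/1641 + 2297/32 = -65212/1641 + 2297/32 = 1682593/52512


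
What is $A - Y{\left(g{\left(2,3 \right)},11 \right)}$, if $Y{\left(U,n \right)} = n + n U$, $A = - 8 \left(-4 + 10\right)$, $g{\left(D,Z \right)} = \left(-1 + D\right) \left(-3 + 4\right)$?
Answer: $-70$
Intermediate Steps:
$g{\left(D,Z \right)} = -1 + D$ ($g{\left(D,Z \right)} = \left(-1 + D\right) 1 = -1 + D$)
$A = -48$ ($A = \left(-8\right) 6 = -48$)
$Y{\left(U,n \right)} = n + U n$
$A - Y{\left(g{\left(2,3 \right)},11 \right)} = -48 - 11 \left(1 + \left(-1 + 2\right)\right) = -48 - 11 \left(1 + 1\right) = -48 - 11 \cdot 2 = -48 - 22 = -70$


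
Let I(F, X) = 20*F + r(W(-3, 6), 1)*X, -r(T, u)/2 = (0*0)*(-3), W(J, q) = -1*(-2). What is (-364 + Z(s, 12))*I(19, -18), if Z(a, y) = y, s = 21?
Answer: -133760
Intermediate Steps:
W(J, q) = 2
r(T, u) = 0 (r(T, u) = -2*0*0*(-3) = -0*(-3) = -2*0 = 0)
I(F, X) = 20*F (I(F, X) = 20*F + 0*X = 20*F + 0 = 20*F)
(-364 + Z(s, 12))*I(19, -18) = (-364 + 12)*(20*19) = -352*380 = -133760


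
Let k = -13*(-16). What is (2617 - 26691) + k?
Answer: -23866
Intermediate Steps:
k = 208
(2617 - 26691) + k = (2617 - 26691) + 208 = -24074 + 208 = -23866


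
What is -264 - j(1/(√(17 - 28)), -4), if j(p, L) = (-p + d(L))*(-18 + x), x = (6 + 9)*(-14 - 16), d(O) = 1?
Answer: 204 + 468*I*√11/11 ≈ 204.0 + 141.11*I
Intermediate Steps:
x = -450 (x = 15*(-30) = -450)
j(p, L) = -468 + 468*p (j(p, L) = (-p + 1)*(-18 - 450) = (1 - p)*(-468) = -468 + 468*p)
-264 - j(1/(√(17 - 28)), -4) = -264 - (-468 + 468/(√(17 - 28))) = -264 - (-468 + 468/(√(-11))) = -264 - (-468 + 468/((I*√11))) = -264 - (-468 + 468*(-I*√11/11)) = -264 - (-468 - 468*I*√11/11) = -264 + (468 + 468*I*√11/11) = 204 + 468*I*√11/11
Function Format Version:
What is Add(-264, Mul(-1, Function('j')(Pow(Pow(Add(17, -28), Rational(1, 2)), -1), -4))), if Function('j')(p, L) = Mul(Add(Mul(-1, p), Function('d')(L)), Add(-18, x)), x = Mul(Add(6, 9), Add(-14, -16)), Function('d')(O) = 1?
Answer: Add(204, Mul(Rational(468, 11), I, Pow(11, Rational(1, 2)))) ≈ Add(204.00, Mul(141.11, I))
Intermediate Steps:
x = -450 (x = Mul(15, -30) = -450)
Function('j')(p, L) = Add(-468, Mul(468, p)) (Function('j')(p, L) = Mul(Add(Mul(-1, p), 1), Add(-18, -450)) = Mul(Add(1, Mul(-1, p)), -468) = Add(-468, Mul(468, p)))
Add(-264, Mul(-1, Function('j')(Pow(Pow(Add(17, -28), Rational(1, 2)), -1), -4))) = Add(-264, Mul(-1, Add(-468, Mul(468, Pow(Pow(Add(17, -28), Rational(1, 2)), -1))))) = Add(-264, Mul(-1, Add(-468, Mul(468, Pow(Pow(-11, Rational(1, 2)), -1))))) = Add(-264, Mul(-1, Add(-468, Mul(468, Pow(Mul(I, Pow(11, Rational(1, 2))), -1))))) = Add(-264, Mul(-1, Add(-468, Mul(468, Mul(Rational(-1, 11), I, Pow(11, Rational(1, 2))))))) = Add(-264, Mul(-1, Add(-468, Mul(Rational(-468, 11), I, Pow(11, Rational(1, 2)))))) = Add(-264, Add(468, Mul(Rational(468, 11), I, Pow(11, Rational(1, 2))))) = Add(204, Mul(Rational(468, 11), I, Pow(11, Rational(1, 2))))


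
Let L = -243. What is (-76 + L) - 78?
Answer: -397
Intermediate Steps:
(-76 + L) - 78 = (-76 - 243) - 78 = -319 - 78 = -397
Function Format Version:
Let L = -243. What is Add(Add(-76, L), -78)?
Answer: -397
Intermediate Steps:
Add(Add(-76, L), -78) = Add(Add(-76, -243), -78) = Add(-319, -78) = -397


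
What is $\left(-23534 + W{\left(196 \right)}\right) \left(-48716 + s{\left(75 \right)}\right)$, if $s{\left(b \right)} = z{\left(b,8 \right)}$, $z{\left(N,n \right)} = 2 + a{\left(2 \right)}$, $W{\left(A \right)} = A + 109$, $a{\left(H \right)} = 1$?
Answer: $1131554277$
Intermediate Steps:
$W{\left(A \right)} = 109 + A$
$z{\left(N,n \right)} = 3$ ($z{\left(N,n \right)} = 2 + 1 = 3$)
$s{\left(b \right)} = 3$
$\left(-23534 + W{\left(196 \right)}\right) \left(-48716 + s{\left(75 \right)}\right) = \left(-23534 + \left(109 + 196\right)\right) \left(-48716 + 3\right) = \left(-23534 + 305\right) \left(-48713\right) = \left(-23229\right) \left(-48713\right) = 1131554277$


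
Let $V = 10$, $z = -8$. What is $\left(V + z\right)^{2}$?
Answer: $4$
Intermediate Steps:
$\left(V + z\right)^{2} = \left(10 - 8\right)^{2} = 2^{2} = 4$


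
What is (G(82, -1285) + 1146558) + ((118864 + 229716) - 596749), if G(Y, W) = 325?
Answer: 898714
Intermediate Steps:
(G(82, -1285) + 1146558) + ((118864 + 229716) - 596749) = (325 + 1146558) + ((118864 + 229716) - 596749) = 1146883 + (348580 - 596749) = 1146883 - 248169 = 898714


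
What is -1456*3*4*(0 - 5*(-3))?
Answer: -262080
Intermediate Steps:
-1456*3*4*(0 - 5*(-3)) = -17472*(0 + 15) = -17472*15 = -1456*180 = -262080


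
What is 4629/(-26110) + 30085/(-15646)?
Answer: -214486171/102129265 ≈ -2.1001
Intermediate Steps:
4629/(-26110) + 30085/(-15646) = 4629*(-1/26110) + 30085*(-1/15646) = -4629/26110 - 30085/15646 = -214486171/102129265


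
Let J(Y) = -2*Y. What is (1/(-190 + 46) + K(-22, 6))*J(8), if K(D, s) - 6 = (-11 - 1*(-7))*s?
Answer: 2593/9 ≈ 288.11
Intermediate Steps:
K(D, s) = 6 - 4*s (K(D, s) = 6 + (-11 - 1*(-7))*s = 6 + (-11 + 7)*s = 6 - 4*s)
(1/(-190 + 46) + K(-22, 6))*J(8) = (1/(-190 + 46) + (6 - 4*6))*(-2*8) = (1/(-144) + (6 - 24))*(-16) = (-1/144 - 18)*(-16) = -2593/144*(-16) = 2593/9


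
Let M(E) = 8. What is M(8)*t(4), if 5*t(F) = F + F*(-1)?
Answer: 0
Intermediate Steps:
t(F) = 0 (t(F) = (F + F*(-1))/5 = (F - F)/5 = (⅕)*0 = 0)
M(8)*t(4) = 8*0 = 0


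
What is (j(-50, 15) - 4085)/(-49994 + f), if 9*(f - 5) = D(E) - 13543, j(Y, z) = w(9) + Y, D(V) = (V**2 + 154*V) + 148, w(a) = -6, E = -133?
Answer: 12423/155363 ≈ 0.079961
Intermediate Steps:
D(V) = 148 + V**2 + 154*V
j(Y, z) = -6 + Y
f = -5381/3 (f = 5 + ((148 + (-133)**2 + 154*(-133)) - 13543)/9 = 5 + ((148 + 17689 - 20482) - 13543)/9 = 5 + (-2645 - 13543)/9 = 5 + (1/9)*(-16188) = 5 - 5396/3 = -5381/3 ≈ -1793.7)
(j(-50, 15) - 4085)/(-49994 + f) = ((-6 - 50) - 4085)/(-49994 - 5381/3) = (-56 - 4085)/(-155363/3) = -4141*(-3/155363) = 12423/155363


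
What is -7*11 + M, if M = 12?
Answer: -65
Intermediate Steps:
-7*11 + M = -7*11 + 12 = -77 + 12 = -65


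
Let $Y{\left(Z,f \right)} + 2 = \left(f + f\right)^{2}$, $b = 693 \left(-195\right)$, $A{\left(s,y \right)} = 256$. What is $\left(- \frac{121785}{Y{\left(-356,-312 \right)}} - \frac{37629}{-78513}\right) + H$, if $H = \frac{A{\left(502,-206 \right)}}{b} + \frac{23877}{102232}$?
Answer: $\frac{2155900643209513727}{5414627956059602280} \approx 0.39816$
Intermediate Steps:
$b = -135135$
$Y{\left(Z,f \right)} = -2 + 4 f^{2}$ ($Y{\left(Z,f \right)} = -2 + \left(f + f\right)^{2} = -2 + \left(2 f\right)^{2} = -2 + 4 f^{2}$)
$H = \frac{246188231}{1062701640}$ ($H = \frac{256}{-135135} + \frac{23877}{102232} = 256 \left(- \frac{1}{135135}\right) + 23877 \cdot \frac{1}{102232} = - \frac{256}{135135} + \frac{23877}{102232} = \frac{246188231}{1062701640} \approx 0.23166$)
$\left(- \frac{121785}{Y{\left(-356,-312 \right)}} - \frac{37629}{-78513}\right) + H = \left(- \frac{121785}{-2 + 4 \left(-312\right)^{2}} - \frac{37629}{-78513}\right) + \frac{246188231}{1062701640} = \left(- \frac{121785}{-2 + 4 \cdot 97344} - - \frac{12543}{26171}\right) + \frac{246188231}{1062701640} = \left(- \frac{121785}{-2 + 389376} + \frac{12543}{26171}\right) + \frac{246188231}{1062701640} = \left(- \frac{121785}{389374} + \frac{12543}{26171}\right) + \frac{246188231}{1062701640} = \frac{1696682847}{10190306954} + \frac{246188231}{1062701640} = \frac{2155900643209513727}{5414627956059602280}$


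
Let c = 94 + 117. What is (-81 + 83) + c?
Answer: 213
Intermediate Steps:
c = 211
(-81 + 83) + c = (-81 + 83) + 211 = 2 + 211 = 213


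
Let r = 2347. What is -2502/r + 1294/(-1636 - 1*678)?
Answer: -4413323/2715479 ≈ -1.6252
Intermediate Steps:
-2502/r + 1294/(-1636 - 1*678) = -2502/2347 + 1294/(-1636 - 1*678) = -2502*1/2347 + 1294/(-1636 - 678) = -2502/2347 + 1294/(-2314) = -2502/2347 + 1294*(-1/2314) = -2502/2347 - 647/1157 = -4413323/2715479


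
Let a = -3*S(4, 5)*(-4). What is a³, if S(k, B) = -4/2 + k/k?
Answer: -1728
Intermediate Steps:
S(k, B) = -1 (S(k, B) = -4*½ + 1 = -2 + 1 = -1)
a = -12 (a = -3*(-1)*(-4) = 3*(-4) = -12)
a³ = (-12)³ = -1728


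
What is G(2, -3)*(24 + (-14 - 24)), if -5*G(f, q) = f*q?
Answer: -84/5 ≈ -16.800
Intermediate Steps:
G(f, q) = -f*q/5
G(2, -3)*(24 + (-14 - 24)) = (-⅕*2*(-3))*(24 + (-14 - 24)) = 6*(24 - 38)/5 = (6/5)*(-14) = -84/5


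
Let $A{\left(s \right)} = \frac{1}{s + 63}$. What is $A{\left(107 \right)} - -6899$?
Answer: $\frac{1172831}{170} \approx 6899.0$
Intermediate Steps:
$A{\left(s \right)} = \frac{1}{63 + s}$
$A{\left(107 \right)} - -6899 = \frac{1}{63 + 107} - -6899 = \frac{1}{170} + 6899 = \frac{1172831}{170}$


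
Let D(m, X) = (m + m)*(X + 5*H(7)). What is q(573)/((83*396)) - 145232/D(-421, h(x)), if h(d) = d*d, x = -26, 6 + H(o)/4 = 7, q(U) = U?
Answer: 407829/1537492 ≈ 0.26526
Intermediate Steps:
H(o) = 4 (H(o) = -24 + 4*7 = -24 + 28 = 4)
h(d) = d²
D(m, X) = 2*m*(20 + X) (D(m, X) = (m + m)*(X + 5*4) = (2*m)*(X + 20) = (2*m)*(20 + X) = 2*m*(20 + X))
q(573)/((83*396)) - 145232/D(-421, h(x)) = 573/((83*396)) - 145232*(-1/(842*(20 + (-26)²))) = 573/32868 - 145232*(-1/(842*(20 + 676))) = 573*(1/32868) - 145232/(2*(-421)*696) = 191/10956 - 145232/(-586032) = 191/10956 - 145232*(-1/586032) = 191/10956 + 313/1263 = 407829/1537492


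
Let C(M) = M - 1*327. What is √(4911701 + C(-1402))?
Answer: 2*√1227493 ≈ 2215.8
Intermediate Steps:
C(M) = -327 + M (C(M) = M - 327 = -327 + M)
√(4911701 + C(-1402)) = √(4911701 + (-327 - 1402)) = √(4911701 - 1729) = √4909972 = 2*√1227493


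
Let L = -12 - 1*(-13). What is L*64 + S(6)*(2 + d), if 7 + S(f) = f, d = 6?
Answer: 56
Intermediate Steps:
S(f) = -7 + f
L = 1 (L = -12 + 13 = 1)
L*64 + S(6)*(2 + d) = 1*64 + (-7 + 6)*(2 + 6) = 64 - 1*8 = 64 - 8 = 56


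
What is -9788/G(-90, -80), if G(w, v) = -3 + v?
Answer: 9788/83 ≈ 117.93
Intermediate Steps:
-9788/G(-90, -80) = -9788/(-3 - 80) = -9788/(-83) = -9788*(-1/83) = 9788/83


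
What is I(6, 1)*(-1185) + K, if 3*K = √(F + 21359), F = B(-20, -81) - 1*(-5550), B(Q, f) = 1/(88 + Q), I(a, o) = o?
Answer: -1185 + √31106821/102 ≈ -1130.3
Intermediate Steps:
F = 377401/68 (F = 1/(88 - 20) - 1*(-5550) = 1/68 + 5550 = 377401/68 ≈ 5550.0)
K = √31106821/102 (K = √(377401/68 + 21359)/3 = √(1829813/68)/3 = (√31106821/34)/3 = √31106821/102 ≈ 54.680)
I(6, 1)*(-1185) + K = 1*(-1185) + √31106821/102 = -1185 + √31106821/102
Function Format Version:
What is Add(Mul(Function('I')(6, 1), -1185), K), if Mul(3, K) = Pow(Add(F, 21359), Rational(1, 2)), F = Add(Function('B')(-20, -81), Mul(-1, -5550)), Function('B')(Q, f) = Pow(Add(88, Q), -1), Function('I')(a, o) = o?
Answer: Add(-1185, Mul(Rational(1, 102), Pow(31106821, Rational(1, 2)))) ≈ -1130.3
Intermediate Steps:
F = Rational(377401, 68) (F = Add(Pow(Add(88, -20), -1), Mul(-1, -5550)) = Add(Pow(68, -1), 5550) = Add(Rational(1, 68), 5550) = Rational(377401, 68) ≈ 5550.0)
K = Mul(Rational(1, 102), Pow(31106821, Rational(1, 2))) (K = Mul(Rational(1, 3), Pow(Add(Rational(377401, 68), 21359), Rational(1, 2))) = Mul(Rational(1, 3), Pow(Rational(1829813, 68), Rational(1, 2))) = Mul(Rational(1, 3), Mul(Rational(1, 34), Pow(31106821, Rational(1, 2)))) = Mul(Rational(1, 102), Pow(31106821, Rational(1, 2))) ≈ 54.680)
Add(Mul(Function('I')(6, 1), -1185), K) = Add(Mul(1, -1185), Mul(Rational(1, 102), Pow(31106821, Rational(1, 2)))) = Add(-1185, Mul(Rational(1, 102), Pow(31106821, Rational(1, 2))))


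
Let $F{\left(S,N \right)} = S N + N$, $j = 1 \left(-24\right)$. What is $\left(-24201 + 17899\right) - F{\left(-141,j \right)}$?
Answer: $-9662$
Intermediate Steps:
$j = -24$
$F{\left(S,N \right)} = N + N S$ ($F{\left(S,N \right)} = N S + N = N + N S$)
$\left(-24201 + 17899\right) - F{\left(-141,j \right)} = \left(-24201 + 17899\right) - - 24 \left(1 - 141\right) = -6302 - \left(-24\right) \left(-140\right) = -6302 - 3360 = -9662$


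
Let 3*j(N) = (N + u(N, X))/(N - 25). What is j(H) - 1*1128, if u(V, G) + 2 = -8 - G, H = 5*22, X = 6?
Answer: -287546/255 ≈ -1127.6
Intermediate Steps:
H = 110
u(V, G) = -10 - G (u(V, G) = -2 + (-8 - G) = -10 - G)
j(N) = (-16 + N)/(3*(-25 + N)) (j(N) = ((N + (-10 - 1*6))/(N - 25))/3 = ((N + (-10 - 6))/(-25 + N))/3 = ((N - 16)/(-25 + N))/3 = ((-16 + N)/(-25 + N))/3 = (-16 + N)/(3*(-25 + N)))
j(H) - 1*1128 = (-16 + 110)/(3*(-25 + 110)) - 1*1128 = (1/3)*94/85 - 1128 = (1/3)*(1/85)*94 - 1128 = 94/255 - 1128 = -287546/255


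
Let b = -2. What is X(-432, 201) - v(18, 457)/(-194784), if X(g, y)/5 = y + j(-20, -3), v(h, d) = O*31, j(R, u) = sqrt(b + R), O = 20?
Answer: 48939635/48696 + 5*I*sqrt(22) ≈ 1005.0 + 23.452*I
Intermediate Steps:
j(R, u) = sqrt(-2 + R)
v(h, d) = 620 (v(h, d) = 20*31 = 620)
X(g, y) = 5*y + 5*I*sqrt(22) (X(g, y) = 5*(y + sqrt(-2 - 20)) = 5*(y + sqrt(-22)) = 5*(y + I*sqrt(22)) = 5*y + 5*I*sqrt(22))
X(-432, 201) - v(18, 457)/(-194784) = (5*201 + 5*I*sqrt(22)) - 620/(-194784) = (1005 + 5*I*sqrt(22)) - 620*(-1)/194784 = (1005 + 5*I*sqrt(22)) - 1*(-155/48696) = (1005 + 5*I*sqrt(22)) + 155/48696 = 48939635/48696 + 5*I*sqrt(22)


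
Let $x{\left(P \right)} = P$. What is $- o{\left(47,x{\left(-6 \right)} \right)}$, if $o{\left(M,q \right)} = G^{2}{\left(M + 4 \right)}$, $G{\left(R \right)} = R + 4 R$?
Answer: $-65025$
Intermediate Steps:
$G{\left(R \right)} = 5 R$
$o{\left(M,q \right)} = \left(20 + 5 M\right)^{2}$ ($o{\left(M,q \right)} = \left(5 \left(M + 4\right)\right)^{2} = \left(5 \left(4 + M\right)\right)^{2} = \left(20 + 5 M\right)^{2}$)
$- o{\left(47,x{\left(-6 \right)} \right)} = - 25 \left(4 + 47\right)^{2} = - 25 \cdot 51^{2} = - 25 \cdot 2601 = \left(-1\right) 65025 = -65025$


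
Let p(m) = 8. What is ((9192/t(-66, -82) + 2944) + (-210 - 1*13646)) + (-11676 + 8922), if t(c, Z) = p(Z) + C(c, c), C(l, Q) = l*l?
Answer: -14907308/1091 ≈ -13664.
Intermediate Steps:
C(l, Q) = l**2
t(c, Z) = 8 + c**2
((9192/t(-66, -82) + 2944) + (-210 - 1*13646)) + (-11676 + 8922) = ((9192/(8 + (-66)**2) + 2944) + (-210 - 1*13646)) + (-11676 + 8922) = ((9192/(8 + 4356) + 2944) + (-210 - 13646)) - 2754 = ((9192/4364 + 2944) - 13856) - 2754 = ((9192*(1/4364) + 2944) - 13856) - 2754 = ((2298/1091 + 2944) - 13856) - 2754 = (3214202/1091 - 13856) - 2754 = -11902694/1091 - 2754 = -14907308/1091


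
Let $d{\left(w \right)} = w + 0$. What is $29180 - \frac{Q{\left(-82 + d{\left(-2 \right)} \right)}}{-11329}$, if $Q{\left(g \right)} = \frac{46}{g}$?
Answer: $\frac{13884369217}{475818} \approx 29180.0$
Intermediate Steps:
$d{\left(w \right)} = w$
$29180 - \frac{Q{\left(-82 + d{\left(-2 \right)} \right)}}{-11329} = 29180 - \frac{46 \frac{1}{-82 - 2}}{-11329} = 29180 - \frac{46}{-84} \left(- \frac{1}{11329}\right) = 29180 - 46 \left(- \frac{1}{84}\right) \left(- \frac{1}{11329}\right) = 29180 - \left(- \frac{23}{42}\right) \left(- \frac{1}{11329}\right) = 29180 - \frac{23}{475818} = \frac{13884369217}{475818}$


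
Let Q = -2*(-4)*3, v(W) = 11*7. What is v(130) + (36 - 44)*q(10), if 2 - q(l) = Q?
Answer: 253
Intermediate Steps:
v(W) = 77
Q = 24 (Q = 8*3 = 24)
q(l) = -22 (q(l) = 2 - 1*24 = 2 - 24 = -22)
v(130) + (36 - 44)*q(10) = 77 + (36 - 44)*(-22) = 77 - 8*(-22) = 77 + 176 = 253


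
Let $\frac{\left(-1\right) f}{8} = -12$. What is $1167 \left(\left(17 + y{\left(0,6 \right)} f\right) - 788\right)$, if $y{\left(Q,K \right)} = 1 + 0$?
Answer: $-787725$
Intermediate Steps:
$y{\left(Q,K \right)} = 1$
$f = 96$ ($f = \left(-8\right) \left(-12\right) = 96$)
$1167 \left(\left(17 + y{\left(0,6 \right)} f\right) - 788\right) = 1167 \left(\left(17 + 1 \cdot 96\right) - 788\right) = 1167 \left(\left(17 + 96\right) - 788\right) = 1167 \left(113 - 788\right) = 1167 \left(-675\right) = -787725$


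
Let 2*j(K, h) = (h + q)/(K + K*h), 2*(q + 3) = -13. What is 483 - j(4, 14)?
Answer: 38637/80 ≈ 482.96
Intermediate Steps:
q = -19/2 (q = -3 + (½)*(-13) = -3 - 13/2 = -19/2 ≈ -9.5000)
j(K, h) = (-19/2 + h)/(2*(K + K*h)) (j(K, h) = ((h - 19/2)/(K + K*h))/2 = ((-19/2 + h)/(K + K*h))/2 = (-19/2 + h)/(2*(K + K*h)))
483 - j(4, 14) = 483 - (-19 + 2*14)/(4*4*(1 + 14)) = 483 - (-19 + 28)/(4*4*15) = 483 - 9/(4*4*15) = 483 - 1*3/80 = 483 - 3/80 = 38637/80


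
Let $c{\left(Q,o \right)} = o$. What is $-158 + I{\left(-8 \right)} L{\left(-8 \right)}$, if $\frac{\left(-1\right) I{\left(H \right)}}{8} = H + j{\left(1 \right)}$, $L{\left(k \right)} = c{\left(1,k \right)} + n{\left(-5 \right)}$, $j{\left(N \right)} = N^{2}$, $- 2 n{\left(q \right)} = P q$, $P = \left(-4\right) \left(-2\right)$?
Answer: $514$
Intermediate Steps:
$P = 8$
$n{\left(q \right)} = - 4 q$ ($n{\left(q \right)} = - \frac{8 q}{2} = - 4 q$)
$L{\left(k \right)} = 20 + k$ ($L{\left(k \right)} = k - -20 = k + 20 = 20 + k$)
$I{\left(H \right)} = -8 - 8 H$ ($I{\left(H \right)} = - 8 \left(H + 1^{2}\right) = - 8 \left(H + 1\right) = - 8 \left(1 + H\right) = -8 - 8 H$)
$-158 + I{\left(-8 \right)} L{\left(-8 \right)} = -158 + \left(-8 - -64\right) \left(20 - 8\right) = -158 + \left(-8 + 64\right) 12 = -158 + 56 \cdot 12 = -158 + 672 = 514$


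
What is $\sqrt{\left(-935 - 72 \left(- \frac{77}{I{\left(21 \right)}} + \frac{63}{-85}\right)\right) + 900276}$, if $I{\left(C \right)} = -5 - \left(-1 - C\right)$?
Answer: $\frac{\sqrt{6500480485}}{85} \approx 948.54$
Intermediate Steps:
$I{\left(C \right)} = -4 + C$ ($I{\left(C \right)} = -5 + \left(1 + C\right) = -4 + C$)
$\sqrt{\left(-935 - 72 \left(- \frac{77}{I{\left(21 \right)}} + \frac{63}{-85}\right)\right) + 900276} = \sqrt{\left(-935 - 72 \left(- \frac{77}{-4 + 21} + \frac{63}{-85}\right)\right) + 900276} = \sqrt{\left(-935 - 72 \left(- \frac{77}{17} + 63 \left(- \frac{1}{85}\right)\right)\right) + 900276} = \sqrt{\left(-935 - 72 \left(\left(-77\right) \frac{1}{17} - \frac{63}{85}\right)\right) + 900276} = \sqrt{\left(-935 - 72 \left(- \frac{77}{17} - \frac{63}{85}\right)\right) + 900276} = \sqrt{\left(-935 - - \frac{32256}{85}\right) + 900276} = \sqrt{\left(-935 + \frac{32256}{85}\right) + 900276} = \sqrt{- \frac{47219}{85} + 900276} = \sqrt{\frac{76476241}{85}} = \frac{\sqrt{6500480485}}{85}$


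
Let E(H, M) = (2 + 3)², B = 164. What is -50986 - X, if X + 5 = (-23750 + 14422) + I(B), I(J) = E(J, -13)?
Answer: -41678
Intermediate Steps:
E(H, M) = 25 (E(H, M) = 5² = 25)
I(J) = 25
X = -9308 (X = -5 + ((-23750 + 14422) + 25) = -5 + (-9328 + 25) = -5 - 9303 = -9308)
-50986 - X = -50986 - 1*(-9308) = -50986 + 9308 = -41678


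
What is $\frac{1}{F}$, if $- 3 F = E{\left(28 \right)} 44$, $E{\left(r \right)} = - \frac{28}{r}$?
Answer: $\frac{3}{44} \approx 0.068182$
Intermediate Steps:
$F = \frac{44}{3}$ ($F = - \frac{- \frac{28}{28} \cdot 44}{3} = - \frac{\left(-28\right) \frac{1}{28} \cdot 44}{3} = - \frac{\left(-1\right) 44}{3} = \left(- \frac{1}{3}\right) \left(-44\right) = \frac{44}{3} \approx 14.667$)
$\frac{1}{F} = \frac{1}{\frac{44}{3}} = \frac{3}{44}$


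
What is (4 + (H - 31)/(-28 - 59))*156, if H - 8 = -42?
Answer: 21476/29 ≈ 740.55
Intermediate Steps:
H = -34 (H = 8 - 42 = -34)
(4 + (H - 31)/(-28 - 59))*156 = (4 + (-34 - 31)/(-28 - 59))*156 = (4 - 65/(-87))*156 = (4 - 65*(-1/87))*156 = (4 + 65/87)*156 = (413/87)*156 = 21476/29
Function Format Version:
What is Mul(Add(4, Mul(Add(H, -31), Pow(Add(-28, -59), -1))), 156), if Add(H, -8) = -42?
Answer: Rational(21476, 29) ≈ 740.55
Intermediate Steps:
H = -34 (H = Add(8, -42) = -34)
Mul(Add(4, Mul(Add(H, -31), Pow(Add(-28, -59), -1))), 156) = Mul(Add(4, Mul(Add(-34, -31), Pow(Add(-28, -59), -1))), 156) = Mul(Add(4, Mul(-65, Pow(-87, -1))), 156) = Mul(Add(4, Mul(-65, Rational(-1, 87))), 156) = Mul(Add(4, Rational(65, 87)), 156) = Mul(Rational(413, 87), 156) = Rational(21476, 29)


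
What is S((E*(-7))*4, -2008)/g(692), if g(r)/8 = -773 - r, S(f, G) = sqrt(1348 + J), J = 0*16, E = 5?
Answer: -sqrt(337)/5860 ≈ -0.0031327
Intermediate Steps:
J = 0
S(f, G) = 2*sqrt(337) (S(f, G) = sqrt(1348 + 0) = sqrt(1348) = 2*sqrt(337))
g(r) = -6184 - 8*r (g(r) = 8*(-773 - r) = -6184 - 8*r)
S((E*(-7))*4, -2008)/g(692) = (2*sqrt(337))/(-6184 - 8*692) = (2*sqrt(337))/(-6184 - 5536) = (2*sqrt(337))/(-11720) = (2*sqrt(337))*(-1/11720) = -sqrt(337)/5860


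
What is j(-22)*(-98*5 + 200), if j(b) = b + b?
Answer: 12760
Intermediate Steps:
j(b) = 2*b
j(-22)*(-98*5 + 200) = (2*(-22))*(-98*5 + 200) = -44*(-490 + 200) = -44*(-290) = 12760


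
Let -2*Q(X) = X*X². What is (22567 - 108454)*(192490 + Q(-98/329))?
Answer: -1716442302569454/103823 ≈ -1.6532e+10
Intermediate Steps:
Q(X) = -X³/2 (Q(X) = -X*X²/2 = -X³/2)
(22567 - 108454)*(192490 + Q(-98/329)) = (22567 - 108454)*(192490 - (-98/329)³/2) = -85887*(192490 - (-98*1/329)³/2) = -85887*(192490 - (-14/47)³/2) = -85887*(192490 - ½*(-2744/103823)) = -85887*(192490 + 1372/103823) = -85887*19984890642/103823 = -1716442302569454/103823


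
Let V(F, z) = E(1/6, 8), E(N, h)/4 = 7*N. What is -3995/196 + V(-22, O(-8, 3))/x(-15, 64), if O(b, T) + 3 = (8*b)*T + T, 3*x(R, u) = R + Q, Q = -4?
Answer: -78649/3724 ≈ -21.120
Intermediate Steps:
x(R, u) = -4/3 + R/3 (x(R, u) = (R - 4)/3 = (-4 + R)/3 = -4/3 + R/3)
E(N, h) = 28*N (E(N, h) = 4*(7*N) = 28*N)
O(b, T) = -3 + T + 8*T*b (O(b, T) = -3 + ((8*b)*T + T) = -3 + (8*T*b + T) = -3 + (T + 8*T*b) = -3 + T + 8*T*b)
V(F, z) = 14/3 (V(F, z) = 28/6 = 28*(⅙) = 14/3)
-3995/196 + V(-22, O(-8, 3))/x(-15, 64) = -3995/196 + 14/(3*(-4/3 + (⅓)*(-15))) = -3995*1/196 + 14/(3*(-4/3 - 5)) = -3995/196 + 14/(3*(-19/3)) = -3995/196 + (14/3)*(-3/19) = -3995/196 - 14/19 = -78649/3724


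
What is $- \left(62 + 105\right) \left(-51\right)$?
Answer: $8517$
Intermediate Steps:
$- \left(62 + 105\right) \left(-51\right) = - 167 \left(-51\right) = \left(-1\right) \left(-8517\right) = 8517$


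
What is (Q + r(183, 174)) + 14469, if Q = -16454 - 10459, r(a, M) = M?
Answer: -12270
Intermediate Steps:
Q = -26913
(Q + r(183, 174)) + 14469 = (-26913 + 174) + 14469 = -26739 + 14469 = -12270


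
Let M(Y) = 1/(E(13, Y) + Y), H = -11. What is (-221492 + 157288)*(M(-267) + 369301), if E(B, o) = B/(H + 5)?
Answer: -38292620882236/1615 ≈ -2.3711e+10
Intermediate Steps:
E(B, o) = -B/6 (E(B, o) = B/(-11 + 5) = B/(-6) = -B/6)
M(Y) = 1/(-13/6 + Y) (M(Y) = 1/(-⅙*13 + Y) = 1/(-13/6 + Y))
(-221492 + 157288)*(M(-267) + 369301) = (-221492 + 157288)*(6/(-13 + 6*(-267)) + 369301) = -64204*(6/(-13 - 1602) + 369301) = -64204*(6/(-1615) + 369301) = -64204*(6*(-1/1615) + 369301) = -64204*(-6/1615 + 369301) = -64204*596421109/1615 = -38292620882236/1615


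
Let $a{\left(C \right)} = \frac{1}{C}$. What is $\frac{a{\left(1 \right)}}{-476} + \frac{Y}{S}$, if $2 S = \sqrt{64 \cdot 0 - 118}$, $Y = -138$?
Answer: $- \frac{1}{476} + \frac{138 i \sqrt{118}}{59} \approx -0.0021008 + 25.408 i$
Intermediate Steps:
$S = \frac{i \sqrt{118}}{2}$ ($S = \frac{\sqrt{64 \cdot 0 - 118}}{2} = \frac{\sqrt{0 - 118}}{2} = \frac{\sqrt{-118}}{2} = \frac{i \sqrt{118}}{2} \approx 5.4314 i$)
$\frac{a{\left(1 \right)}}{-476} + \frac{Y}{S} = \frac{1}{1 \left(-476\right)} - \frac{138}{\frac{1}{2} i \sqrt{118}} = 1 \left(- \frac{1}{476}\right) - 138 \left(- \frac{i \sqrt{118}}{59}\right) = - \frac{1}{476} + \frac{138 i \sqrt{118}}{59}$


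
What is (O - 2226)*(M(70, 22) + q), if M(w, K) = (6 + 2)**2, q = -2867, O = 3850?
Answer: -4552072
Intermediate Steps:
M(w, K) = 64 (M(w, K) = 8**2 = 64)
(O - 2226)*(M(70, 22) + q) = (3850 - 2226)*(64 - 2867) = 1624*(-2803) = -4552072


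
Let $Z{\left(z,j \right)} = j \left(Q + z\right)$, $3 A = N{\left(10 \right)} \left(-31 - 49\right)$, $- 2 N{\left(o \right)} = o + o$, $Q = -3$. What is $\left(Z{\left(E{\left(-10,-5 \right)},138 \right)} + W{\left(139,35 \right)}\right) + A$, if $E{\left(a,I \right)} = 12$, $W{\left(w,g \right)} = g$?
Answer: $\frac{4631}{3} \approx 1543.7$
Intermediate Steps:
$N{\left(o \right)} = - o$ ($N{\left(o \right)} = - \frac{o + o}{2} = - \frac{2 o}{2} = - o$)
$A = \frac{800}{3}$ ($A = \frac{\left(-1\right) 10 \left(-31 - 49\right)}{3} = \frac{\left(-10\right) \left(-80\right)}{3} = \frac{1}{3} \cdot 800 = \frac{800}{3} \approx 266.67$)
$Z{\left(z,j \right)} = j \left(-3 + z\right)$
$\left(Z{\left(E{\left(-10,-5 \right)},138 \right)} + W{\left(139,35 \right)}\right) + A = \left(138 \left(-3 + 12\right) + 35\right) + \frac{800}{3} = \left(138 \cdot 9 + 35\right) + \frac{800}{3} = \left(1242 + 35\right) + \frac{800}{3} = 1277 + \frac{800}{3} = \frac{4631}{3}$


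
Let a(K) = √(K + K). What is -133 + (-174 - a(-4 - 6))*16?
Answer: -2917 - 32*I*√5 ≈ -2917.0 - 71.554*I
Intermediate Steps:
a(K) = √2*√K (a(K) = √(2*K) = √2*√K)
-133 + (-174 - a(-4 - 6))*16 = -133 + (-174 - √2*√(-4 - 6))*16 = -133 + (-174 - √2*√(-10))*16 = -133 + (-174 - √2*I*√10)*16 = -133 + (-174 - 2*I*√5)*16 = -133 + (-2784 - 32*I*√5) = -2917 - 32*I*√5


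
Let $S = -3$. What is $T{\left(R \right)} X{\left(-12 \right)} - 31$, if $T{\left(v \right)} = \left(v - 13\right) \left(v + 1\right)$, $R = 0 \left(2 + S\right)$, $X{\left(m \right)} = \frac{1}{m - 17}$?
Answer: $- \frac{886}{29} \approx -30.552$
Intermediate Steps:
$X{\left(m \right)} = \frac{1}{-17 + m}$
$R = 0$ ($R = 0 \left(2 - 3\right) = 0 \left(-1\right) = 0$)
$T{\left(v \right)} = \left(1 + v\right) \left(-13 + v\right)$ ($T{\left(v \right)} = \left(-13 + v\right) \left(1 + v\right) = \left(1 + v\right) \left(-13 + v\right)$)
$T{\left(R \right)} X{\left(-12 \right)} - 31 = \frac{-13 + 0^{2} - 0}{-17 - 12} - 31 = \frac{-13 + 0 + 0}{-29} - 31 = \left(-13\right) \left(- \frac{1}{29}\right) - 31 = \frac{13}{29} - 31 = - \frac{886}{29}$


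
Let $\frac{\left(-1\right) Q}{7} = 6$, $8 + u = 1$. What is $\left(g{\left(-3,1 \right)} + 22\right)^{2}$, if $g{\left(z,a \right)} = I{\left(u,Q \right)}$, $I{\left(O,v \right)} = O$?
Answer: $225$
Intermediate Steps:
$u = -7$ ($u = -8 + 1 = -7$)
$Q = -42$ ($Q = \left(-7\right) 6 = -42$)
$g{\left(z,a \right)} = -7$
$\left(g{\left(-3,1 \right)} + 22\right)^{2} = \left(-7 + 22\right)^{2} = 15^{2} = 225$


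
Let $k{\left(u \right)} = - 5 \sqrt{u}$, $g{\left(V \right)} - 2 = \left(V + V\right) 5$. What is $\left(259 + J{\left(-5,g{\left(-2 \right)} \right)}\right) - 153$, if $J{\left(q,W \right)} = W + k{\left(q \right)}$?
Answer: $88 - 5 i \sqrt{5} \approx 88.0 - 11.18 i$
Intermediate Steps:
$g{\left(V \right)} = 2 + 10 V$ ($g{\left(V \right)} = 2 + \left(V + V\right) 5 = 2 + 2 V 5 = 2 + 10 V$)
$J{\left(q,W \right)} = W - 5 \sqrt{q}$
$\left(259 + J{\left(-5,g{\left(-2 \right)} \right)}\right) - 153 = \left(259 + \left(\left(2 + 10 \left(-2\right)\right) - 5 \sqrt{-5}\right)\right) - 153 = \left(259 + \left(\left(2 - 20\right) - 5 i \sqrt{5}\right)\right) - 153 = \left(259 - \left(18 + 5 i \sqrt{5}\right)\right) - 153 = \left(241 - 5 i \sqrt{5}\right) - 153 = 88 - 5 i \sqrt{5}$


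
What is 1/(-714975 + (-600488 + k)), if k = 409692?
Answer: -1/905771 ≈ -1.1040e-6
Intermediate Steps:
1/(-714975 + (-600488 + k)) = 1/(-714975 + (-600488 + 409692)) = 1/(-714975 - 190796) = 1/(-905771) = -1/905771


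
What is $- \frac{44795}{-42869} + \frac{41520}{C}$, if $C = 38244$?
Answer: $\frac{291088405}{136623503} \approx 2.1306$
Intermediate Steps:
$- \frac{44795}{-42869} + \frac{41520}{C} = - \frac{44795}{-42869} + \frac{41520}{38244} = \left(-44795\right) \left(- \frac{1}{42869}\right) + 41520 \cdot \frac{1}{38244} = \frac{44795}{42869} + \frac{3460}{3187} = \frac{291088405}{136623503}$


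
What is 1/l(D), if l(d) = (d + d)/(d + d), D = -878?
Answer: 1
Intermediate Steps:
l(d) = 1 (l(d) = (2*d)/((2*d)) = (2*d)*(1/(2*d)) = 1)
1/l(D) = 1/1 = 1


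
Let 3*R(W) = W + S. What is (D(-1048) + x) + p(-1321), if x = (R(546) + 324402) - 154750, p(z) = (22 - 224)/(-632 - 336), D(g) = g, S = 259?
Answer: 245202931/1452 ≈ 1.6887e+5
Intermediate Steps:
R(W) = 259/3 + W/3 (R(W) = (W + 259)/3 = (259 + W)/3 = 259/3 + W/3)
p(z) = 101/484 (p(z) = -202/(-968) = -202*(-1/968) = 101/484)
x = 509761/3 (x = ((259/3 + (1/3)*546) + 324402) - 154750 = ((259/3 + 182) + 324402) - 154750 = (805/3 + 324402) - 154750 = 974011/3 - 154750 = 509761/3 ≈ 1.6992e+5)
(D(-1048) + x) + p(-1321) = (-1048 + 509761/3) + 101/484 = 506617/3 + 101/484 = 245202931/1452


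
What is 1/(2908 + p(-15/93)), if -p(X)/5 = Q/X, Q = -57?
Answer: 1/1141 ≈ 0.00087642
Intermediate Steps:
p(X) = 285/X (p(X) = -(-285)/X = 285/X)
1/(2908 + p(-15/93)) = 1/(2908 + 285/((-15/93))) = 1/(2908 + 285/((-15*1/93))) = 1/(2908 + 285/(-5/31)) = 1/(2908 + 285*(-31/5)) = 1/(2908 - 1767) = 1/1141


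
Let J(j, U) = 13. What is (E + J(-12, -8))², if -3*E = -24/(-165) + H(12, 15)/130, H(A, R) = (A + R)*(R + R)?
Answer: 544102276/4601025 ≈ 118.26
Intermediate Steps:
H(A, R) = 2*R*(A + R) (H(A, R) = (A + R)*(2*R) = 2*R*(A + R))
E = -4559/2145 (E = -(-24/(-165) + (2*15*(12 + 15))/130)/3 = -(-24*(-1/165) + (2*15*27)*(1/130))/3 = -(8/55 + 810*(1/130))/3 = -(8/55 + 81/13)/3 = -⅓*4559/715 = -4559/2145 ≈ -2.1254)
(E + J(-12, -8))² = (-4559/2145 + 13)² = (23326/2145)² = 544102276/4601025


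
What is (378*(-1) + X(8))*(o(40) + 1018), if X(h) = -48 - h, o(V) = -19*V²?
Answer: 12751788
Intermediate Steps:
(378*(-1) + X(8))*(o(40) + 1018) = (378*(-1) + (-48 - 1*8))*(-19*40² + 1018) = (-378 + (-48 - 8))*(-19*1600 + 1018) = (-378 - 56)*(-30400 + 1018) = -434*(-29382) = 12751788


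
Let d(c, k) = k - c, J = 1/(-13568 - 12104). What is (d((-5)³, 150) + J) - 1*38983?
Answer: -993711777/25672 ≈ -38708.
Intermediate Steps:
J = -1/25672 (J = 1/(-25672) = -1/25672 ≈ -3.8953e-5)
(d((-5)³, 150) + J) - 1*38983 = ((150 - 1*(-5)³) - 1/25672) - 1*38983 = ((150 - 1*(-125)) - 1/25672) - 38983 = ((150 + 125) - 1/25672) - 38983 = (275 - 1/25672) - 38983 = 7059799/25672 - 38983 = -993711777/25672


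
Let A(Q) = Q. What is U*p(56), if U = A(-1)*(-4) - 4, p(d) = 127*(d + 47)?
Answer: 0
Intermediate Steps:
p(d) = 5969 + 127*d (p(d) = 127*(47 + d) = 5969 + 127*d)
U = 0 (U = -1*(-4) - 4 = 4 - 4 = 0)
U*p(56) = 0*(5969 + 127*56) = 0*(5969 + 7112) = 0*13081 = 0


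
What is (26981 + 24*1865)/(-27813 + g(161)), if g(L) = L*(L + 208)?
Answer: 71741/31596 ≈ 2.2706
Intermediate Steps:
g(L) = L*(208 + L)
(26981 + 24*1865)/(-27813 + g(161)) = (26981 + 24*1865)/(-27813 + 161*(208 + 161)) = (26981 + 44760)/(-27813 + 161*369) = 71741/(-27813 + 59409) = 71741/31596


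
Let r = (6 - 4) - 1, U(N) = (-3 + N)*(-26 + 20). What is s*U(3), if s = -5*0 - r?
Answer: 0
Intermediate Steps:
U(N) = 18 - 6*N (U(N) = (-3 + N)*(-6) = 18 - 6*N)
r = 1 (r = 2 - 1 = 1)
s = -1 (s = -5*0 - 1*1 = 0 - 1 = -1)
s*U(3) = -(18 - 6*3) = -(18 - 18) = -1*0 = 0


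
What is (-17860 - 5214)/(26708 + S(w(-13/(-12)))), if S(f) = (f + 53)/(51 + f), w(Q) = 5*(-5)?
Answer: -149981/173609 ≈ -0.86390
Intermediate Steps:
w(Q) = -25
S(f) = (53 + f)/(51 + f)
(-17860 - 5214)/(26708 + S(w(-13/(-12)))) = (-17860 - 5214)/(26708 + (53 - 25)/(51 - 25)) = -23074/(26708 + 28/26) = -23074/(26708 + (1/26)*28) = -23074/(26708 + 14/13) = -23074/347218/13 = -23074*13/347218 = -149981/173609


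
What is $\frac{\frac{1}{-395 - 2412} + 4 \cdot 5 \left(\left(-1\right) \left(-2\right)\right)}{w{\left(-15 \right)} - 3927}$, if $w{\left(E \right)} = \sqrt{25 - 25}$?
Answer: $- \frac{112279}{11023089} \approx -0.010186$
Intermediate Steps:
$w{\left(E \right)} = 0$ ($w{\left(E \right)} = \sqrt{0} = 0$)
$\frac{\frac{1}{-395 - 2412} + 4 \cdot 5 \left(\left(-1\right) \left(-2\right)\right)}{w{\left(-15 \right)} - 3927} = \frac{\frac{1}{-395 - 2412} + 4 \cdot 5 \left(\left(-1\right) \left(-2\right)\right)}{0 - 3927} = \frac{\frac{1}{-2807} + 20 \cdot 2}{-3927} = \left(- \frac{1}{2807} + 40\right) \left(- \frac{1}{3927}\right) = \frac{112279}{2807} \left(- \frac{1}{3927}\right) = - \frac{112279}{11023089}$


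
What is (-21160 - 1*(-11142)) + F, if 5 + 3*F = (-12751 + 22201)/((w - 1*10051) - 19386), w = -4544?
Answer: -340481443/33981 ≈ -10020.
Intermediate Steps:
F = -59785/33981 (F = -5/3 + ((-12751 + 22201)/((-4544 - 1*10051) - 19386))/3 = -5/3 + (9450/((-4544 - 10051) - 19386))/3 = -5/3 + (9450/(-14595 - 19386))/3 = -5/3 + (9450/(-33981))/3 = -5/3 + (9450*(-1/33981))/3 = -5/3 + (1/3)*(-3150/11327) = -5/3 - 1050/11327 = -59785/33981 ≈ -1.7594)
(-21160 - 1*(-11142)) + F = (-21160 - 1*(-11142)) - 59785/33981 = (-21160 + 11142) - 59785/33981 = -10018 - 59785/33981 = -340481443/33981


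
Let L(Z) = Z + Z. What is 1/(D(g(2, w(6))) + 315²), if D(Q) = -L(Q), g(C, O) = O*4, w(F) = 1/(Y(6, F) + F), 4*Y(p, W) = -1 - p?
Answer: 17/1686793 ≈ 1.0078e-5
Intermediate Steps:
Y(p, W) = -¼ - p/4 (Y(p, W) = (-1 - p)/4 = -¼ - p/4)
L(Z) = 2*Z
w(F) = 1/(-7/4 + F) (w(F) = 1/((-¼ - ¼*6) + F) = 1/((-¼ - 3/2) + F) = 1/(-7/4 + F))
g(C, O) = 4*O
D(Q) = -2*Q
1/(D(g(2, w(6))) + 315²) = 1/(-8*4/(-7 + 4*6) + 315²) = 1/(-8*4/(-7 + 24) + 99225) = 1/(-8*4/17 + 99225) = 1/(-2*16/17 + 99225) = 1/(-32/17 + 99225) = 1/(1686793/17) = 17/1686793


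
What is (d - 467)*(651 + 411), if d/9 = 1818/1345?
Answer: -649681686/1345 ≈ -4.8303e+5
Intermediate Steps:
d = 16362/1345 (d = 9*(1818/1345) = 16362/1345 ≈ 12.165)
(d - 467)*(651 + 411) = (16362/1345 - 467)*(651 + 411) = -611753/1345*1062 = -649681686/1345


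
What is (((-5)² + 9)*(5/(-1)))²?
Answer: 28900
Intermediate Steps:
(((-5)² + 9)*(5/(-1)))² = ((25 + 9)*(5*(-1)))² = (34*(-5))² = (-170)² = 28900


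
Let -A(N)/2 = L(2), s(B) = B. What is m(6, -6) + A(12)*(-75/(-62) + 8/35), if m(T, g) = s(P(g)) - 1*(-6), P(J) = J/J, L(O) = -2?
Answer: 13837/1085 ≈ 12.753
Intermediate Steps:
P(J) = 1
A(N) = 4 (A(N) = -2*(-2) = 4)
m(T, g) = 7 (m(T, g) = 1 - 1*(-6) = 1 + 6 = 7)
m(6, -6) + A(12)*(-75/(-62) + 8/35) = 7 + 4*(-75/(-62) + 8/35) = 7 + 4*(-75*(-1/62) + 8*(1/35)) = 7 + 4*(75/62 + 8/35) = 7 + 4*(3121/2170) = 7 + 6242/1085 = 13837/1085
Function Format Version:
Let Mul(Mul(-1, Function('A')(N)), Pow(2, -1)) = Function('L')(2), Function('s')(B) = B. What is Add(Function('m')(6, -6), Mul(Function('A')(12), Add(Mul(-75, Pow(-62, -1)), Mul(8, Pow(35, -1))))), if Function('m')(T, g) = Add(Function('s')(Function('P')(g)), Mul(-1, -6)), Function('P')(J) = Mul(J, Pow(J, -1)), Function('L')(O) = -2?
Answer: Rational(13837, 1085) ≈ 12.753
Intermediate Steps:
Function('P')(J) = 1
Function('A')(N) = 4 (Function('A')(N) = Mul(-2, -2) = 4)
Function('m')(T, g) = 7 (Function('m')(T, g) = Add(1, Mul(-1, -6)) = Add(1, 6) = 7)
Add(Function('m')(6, -6), Mul(Function('A')(12), Add(Mul(-75, Pow(-62, -1)), Mul(8, Pow(35, -1))))) = Add(7, Mul(4, Add(Mul(-75, Pow(-62, -1)), Mul(8, Pow(35, -1))))) = Add(7, Mul(4, Add(Mul(-75, Rational(-1, 62)), Mul(8, Rational(1, 35))))) = Add(7, Mul(4, Add(Rational(75, 62), Rational(8, 35)))) = Add(7, Mul(4, Rational(3121, 2170))) = Add(7, Rational(6242, 1085)) = Rational(13837, 1085)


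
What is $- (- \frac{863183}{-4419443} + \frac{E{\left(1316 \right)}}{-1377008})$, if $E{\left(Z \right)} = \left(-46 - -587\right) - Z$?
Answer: $- \frac{1192034964789}{6085608366544} \approx -0.19588$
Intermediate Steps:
$E{\left(Z \right)} = 541 - Z$ ($E{\left(Z \right)} = \left(-46 + 587\right) - Z = 541 - Z$)
$- (- \frac{863183}{-4419443} + \frac{E{\left(1316 \right)}}{-1377008}) = - (- \frac{863183}{-4419443} + \frac{541 - 1316}{-1377008}) = - (\left(-863183\right) \left(- \frac{1}{4419443}\right) + \left(541 - 1316\right) \left(- \frac{1}{1377008}\right)) = - (\frac{863183}{4419443} - - \frac{775}{1377008}) = - (\frac{863183}{4419443} + \frac{775}{1377008}) = \left(-1\right) \frac{1192034964789}{6085608366544} = - \frac{1192034964789}{6085608366544}$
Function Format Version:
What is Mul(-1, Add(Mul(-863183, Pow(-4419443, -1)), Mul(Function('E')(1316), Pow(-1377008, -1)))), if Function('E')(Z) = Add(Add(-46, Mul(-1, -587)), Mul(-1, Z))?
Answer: Rational(-1192034964789, 6085608366544) ≈ -0.19588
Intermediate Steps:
Function('E')(Z) = Add(541, Mul(-1, Z)) (Function('E')(Z) = Add(Add(-46, 587), Mul(-1, Z)) = Add(541, Mul(-1, Z)))
Mul(-1, Add(Mul(-863183, Pow(-4419443, -1)), Mul(Function('E')(1316), Pow(-1377008, -1)))) = Mul(-1, Add(Mul(-863183, Pow(-4419443, -1)), Mul(Add(541, Mul(-1, 1316)), Pow(-1377008, -1)))) = Mul(-1, Add(Mul(-863183, Rational(-1, 4419443)), Mul(Add(541, -1316), Rational(-1, 1377008)))) = Mul(-1, Add(Rational(863183, 4419443), Mul(-775, Rational(-1, 1377008)))) = Mul(-1, Add(Rational(863183, 4419443), Rational(775, 1377008))) = Mul(-1, Rational(1192034964789, 6085608366544)) = Rational(-1192034964789, 6085608366544)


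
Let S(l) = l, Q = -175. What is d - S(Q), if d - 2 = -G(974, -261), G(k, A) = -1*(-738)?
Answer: -561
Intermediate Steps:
G(k, A) = 738
d = -736 (d = 2 - 1*738 = 2 - 738 = -736)
d - S(Q) = -736 - 1*(-175) = -736 + 175 = -561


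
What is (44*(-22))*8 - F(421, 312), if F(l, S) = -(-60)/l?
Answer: -3260284/421 ≈ -7744.1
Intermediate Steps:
F(l, S) = 60/l
(44*(-22))*8 - F(421, 312) = (44*(-22))*8 - 60/421 = -968*8 - 60/421 = -7744 - 1*60/421 = -7744 - 60/421 = -3260284/421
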